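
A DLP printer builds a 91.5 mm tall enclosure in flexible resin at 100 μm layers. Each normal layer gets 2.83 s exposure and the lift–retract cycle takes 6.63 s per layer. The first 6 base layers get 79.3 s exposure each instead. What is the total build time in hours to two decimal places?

Layer count = ceil(91.5 / 0.1) = 915.
Burn-in layers = 6 × (79.3 + 6.63) = 515.58 s.
Regular layers = 909 × (2.83 + 6.63) = 8599.14 s.
Total = 515.58 + 8599.14 = 9114.72 s = 2.53 hours.

2.53 hours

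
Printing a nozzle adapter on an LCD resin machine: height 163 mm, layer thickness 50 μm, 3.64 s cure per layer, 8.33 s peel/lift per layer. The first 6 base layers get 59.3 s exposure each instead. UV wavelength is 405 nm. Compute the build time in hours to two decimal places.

Layers = ⌈163/0.05⌉ = 3260.
Burn-in layers: 6 × (59.3 + 8.33) → 405.78 s.
Regular layers = 3254 × (3.64 + 8.33) = 38950.38 s.
Sum: 405.78 + 38950.38 = 39356.16 s → 10.93 hours.

10.93 hours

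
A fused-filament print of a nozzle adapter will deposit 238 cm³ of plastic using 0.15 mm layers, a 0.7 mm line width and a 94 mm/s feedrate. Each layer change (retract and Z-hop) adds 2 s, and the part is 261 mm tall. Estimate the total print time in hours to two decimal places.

Bead cross-section = 0.15 × 0.7, so 0.105 mm².
Total extruded path = 238000/0.105 = 2266666.7 mm.
Print-move time = 2266666.7 / 94, so 24113.5 s.
Number of layers: 261 / 0.15 → 1740 (rounded up).
Layer-change overhead = 1740 × 2, so 3480 s.
Altogether 24113.5 + 3480 = 27593.5 s, i.e. 7.66 hours.

7.66 hours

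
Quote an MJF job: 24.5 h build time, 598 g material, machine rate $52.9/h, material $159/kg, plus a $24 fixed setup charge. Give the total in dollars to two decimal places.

$1415.13

Time charge = 52.9 × 24.5, so $1296.05.
Material charge = 159 × 598/1000 = $95.082.
Total = 1296.05 + 95.082 + 24 = 1415.132 ≈ $1415.13.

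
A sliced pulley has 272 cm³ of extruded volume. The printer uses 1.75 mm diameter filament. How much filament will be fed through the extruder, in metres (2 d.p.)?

Filament cross-section = π × (1.75/2)² = 2.4053 mm².
L = 272000 mm³ / 2.4053 mm² = 113083.61 mm, i.e. 113.08 m.

113.08 m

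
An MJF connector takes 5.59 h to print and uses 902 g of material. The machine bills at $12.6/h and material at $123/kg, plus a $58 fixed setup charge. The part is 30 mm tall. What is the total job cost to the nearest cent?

Machine cost: 12.6 × 5.59 → $70.434.
Feedstock cost = 123 × 902/1000, so $110.946.
Adding setup: 70.434 + 110.946 + 58 → $239.38.

$239.38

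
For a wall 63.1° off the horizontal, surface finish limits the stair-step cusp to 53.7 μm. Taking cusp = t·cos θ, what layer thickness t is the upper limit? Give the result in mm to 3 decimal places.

cos(63.1°) = 0.4524; t_max = 0.0537/0.4524 = 0.119 mm.

0.119 mm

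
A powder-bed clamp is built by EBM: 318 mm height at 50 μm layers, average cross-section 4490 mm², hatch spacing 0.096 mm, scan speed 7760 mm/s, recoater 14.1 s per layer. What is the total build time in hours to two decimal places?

Number of layers: 318 / 0.05 → 6360 (rounded up).
Hatch length per layer: 4490 / 0.096 → 46770.8 mm.
Beam time per layer: 46770.8 / 7760 → 6.0272 s.
Per-layer time: 6.0272 + 14.1 → 20.1272 s.
Total: 6360 × 20.1272 s = 128008.992 s → 35.56 hours.

35.56 hours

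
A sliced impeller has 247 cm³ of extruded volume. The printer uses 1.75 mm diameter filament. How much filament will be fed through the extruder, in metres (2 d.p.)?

102.69 m

Cross-section of 1.75 mm filament: π·(1.75/2)² = 2.4053 mm².
L = 247000 mm³ / 2.4053 mm² = 102689.89 mm, i.e. 102.69 m.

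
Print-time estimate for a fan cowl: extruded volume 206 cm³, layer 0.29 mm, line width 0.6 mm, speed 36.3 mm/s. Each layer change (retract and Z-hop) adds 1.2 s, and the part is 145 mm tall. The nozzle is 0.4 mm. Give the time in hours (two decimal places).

Extrusion cross-section = 0.29 × 0.6 = 0.174 mm².
Total extruded path = 206000/0.174 = 1183908 mm.
Time extruding: 1183908 / 36.3 → 32614.5 s.
Number of layers: 145 / 0.29 → 500 (rounded up).
Layer-change overhead: 500 × 1.2 → 600 s.
Altogether 32614.5 + 600 = 33214.5 s, i.e. 9.23 hours.

9.23 hours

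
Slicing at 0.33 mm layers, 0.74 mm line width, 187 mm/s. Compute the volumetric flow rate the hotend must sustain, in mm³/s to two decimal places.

45.67

A: 0.33 × 0.74 → 0.2442 mm².
Volumetric flow = 187 × 0.2442 = 45.67 mm³/s.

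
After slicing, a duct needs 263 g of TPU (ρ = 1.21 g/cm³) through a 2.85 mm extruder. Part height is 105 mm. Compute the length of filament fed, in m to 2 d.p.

34.07 m

Volume = 263 g / 1.21 g·cm⁻³ = 217.3554 cm³ = 217355.4 mm³.
Cross-section of 2.85 mm filament: π·(2.85/2)² = 6.3794 mm².
L = V/A = 217355.4/6.3794 = 34071.45 mm → 34.07 m.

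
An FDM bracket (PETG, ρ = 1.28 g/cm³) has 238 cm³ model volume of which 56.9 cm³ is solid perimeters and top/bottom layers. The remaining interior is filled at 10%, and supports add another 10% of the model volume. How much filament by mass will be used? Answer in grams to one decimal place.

Volume inside the shell: 238 − 56.9 → 181.1 cm³.
Infill volume: 0.10 × 181.1 → 18.11 cm³.
Support = 0.10 × 238 = 23.8 cm³.
Total printed volume = 56.9 + 18.11 + 23.8 = 98.81 cm³.
Mass = 98.81 × 1.28, so 126.4768 g.

126.5 g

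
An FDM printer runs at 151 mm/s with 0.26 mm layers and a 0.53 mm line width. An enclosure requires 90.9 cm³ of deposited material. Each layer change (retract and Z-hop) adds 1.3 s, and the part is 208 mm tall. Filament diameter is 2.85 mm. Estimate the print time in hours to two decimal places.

Bead cross-section = 0.26 × 0.53, so 0.1378 mm².
Toolpath length = 90.9 cm³ / 0.1378 mm² = 90900 / 0.1378 = 659651.7 mm.
Time extruding = 659651.7 / 151, so 4368.6 s.
Number of layers: 208 / 0.26 → 800 (rounded up).
Z-hop total = 800 × 1.3 = 1040 s.
Total = 4368.6 + 1040 = 5408.6 s = 1.50 hours.

1.50 hours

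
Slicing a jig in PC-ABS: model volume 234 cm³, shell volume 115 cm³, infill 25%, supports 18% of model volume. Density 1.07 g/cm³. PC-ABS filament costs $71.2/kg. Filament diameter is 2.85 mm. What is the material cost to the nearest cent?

$14.24

Infill region = 234 − 115, so 119 cm³.
Infill volume = 0.25 × 119, so 29.75 cm³.
Support = 0.18 × 234 = 42.12 cm³.
Deposited volume = 115 + 29.75 + 42.12 = 186.87 cm³.
Mass = 186.87 × 1.07 = 199.9509 g.
At $71.2/kg: 199.9509/1000 × 71.2 = $14.24.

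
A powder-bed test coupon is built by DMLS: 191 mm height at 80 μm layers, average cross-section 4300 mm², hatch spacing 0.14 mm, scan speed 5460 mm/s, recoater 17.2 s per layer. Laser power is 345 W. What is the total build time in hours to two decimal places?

15.14 hours

Layer count = ceil(191 / 0.08) = 2388.
Scan path per layer = 4300 / 0.14 = 30714.3 mm.
Per-layer scan time = 30714.3 / 5460, so 5.6253 s.
Per-layer time = 5.6253 + 17.2 = 22.8253 s.
Total: 2388 × 22.8253 s = 54506.8164 s → 15.14 hours.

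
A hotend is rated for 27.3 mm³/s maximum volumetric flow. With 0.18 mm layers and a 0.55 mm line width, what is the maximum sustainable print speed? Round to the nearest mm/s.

Bead cross-section = 0.18 × 0.55, so 0.099 mm².
Max speed = 27.3 / 0.099 = 275.76 ≈ 276 mm/s.

276 mm/s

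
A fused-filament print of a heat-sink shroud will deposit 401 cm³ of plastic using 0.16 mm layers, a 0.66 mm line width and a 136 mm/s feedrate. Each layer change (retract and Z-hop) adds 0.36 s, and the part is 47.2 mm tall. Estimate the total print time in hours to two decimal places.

7.79 hours

Bead cross-section = 0.16 × 0.66, so 0.1056 mm².
Total extruded path = 401000/0.1056 = 3797348.5 mm.
Extrusion time: 3797348.5 / 136 → 27921.7 s.
Layers = ⌈47.2/0.16⌉ = 295.
Z-hop total = 295 × 0.36 = 106.2 s.
Altogether 27921.7 + 106.2 = 28027.9 s, i.e. 7.79 hours.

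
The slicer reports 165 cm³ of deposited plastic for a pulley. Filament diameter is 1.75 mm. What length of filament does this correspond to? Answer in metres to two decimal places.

A = π r² = π × 0.875² = 2.4053 mm².
L = 165000 mm³ / 2.4053 mm² = 68598.51 mm, i.e. 68.60 m.

68.60 m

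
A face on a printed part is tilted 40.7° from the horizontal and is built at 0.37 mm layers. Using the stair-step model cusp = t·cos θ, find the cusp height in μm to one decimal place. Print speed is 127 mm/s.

cos(40.7°) = 0.7581, so cusp = 0.37 × 0.7581 = 0.280497 mm → 280.5 μm.

280.5 μm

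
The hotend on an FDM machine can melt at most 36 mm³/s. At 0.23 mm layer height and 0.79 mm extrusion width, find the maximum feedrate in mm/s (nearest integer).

198 mm/s

Extrusion cross-section = 0.23 × 0.79, so 0.1817 mm².
Max speed = 36 / 0.1817 = 198.13 ≈ 198 mm/s.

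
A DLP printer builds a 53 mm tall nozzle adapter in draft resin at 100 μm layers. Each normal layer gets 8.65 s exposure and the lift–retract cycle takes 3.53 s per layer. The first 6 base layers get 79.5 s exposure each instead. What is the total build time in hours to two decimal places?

1.91 hours

Number of layers: 53 / 0.1 → 530 (rounded up).
Burn-in layers = 6 × (79.5 + 3.53) = 498.18 s.
Remaining layers = 524 × (8.65 + 3.53) = 6382.32 s.
Total = 498.18 + 6382.32 = 6880.5 s = 1.91 hours.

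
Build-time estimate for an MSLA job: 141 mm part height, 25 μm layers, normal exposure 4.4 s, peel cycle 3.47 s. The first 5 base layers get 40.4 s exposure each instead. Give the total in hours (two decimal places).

12.38 hours

Layer count = ceil(141 / 0.025) = 5640.
Base layers = 5 × (40.4 + 3.47) = 219.35 s.
Remaining layers = 5635 × (4.4 + 3.47), so 44347.45 s.
Total = 219.35 + 44347.45 = 44566.8 s = 12.38 hours.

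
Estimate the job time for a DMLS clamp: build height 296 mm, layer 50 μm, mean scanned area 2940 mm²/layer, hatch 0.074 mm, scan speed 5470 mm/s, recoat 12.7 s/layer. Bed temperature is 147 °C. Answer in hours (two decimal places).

Number of layers: 296 / 0.05 → 5920 (rounded up).
Hatch length per layer: 2940 / 0.074 → 39729.7 mm.
Per-layer scan time: 39729.7 / 5470 → 7.2632 s.
Time per layer = 7.2632 + 12.7, so 19.9632 s.
5920 layers × 19.9632 s/layer = 118182.144 s, i.e. 32.83 hours.

32.83 hours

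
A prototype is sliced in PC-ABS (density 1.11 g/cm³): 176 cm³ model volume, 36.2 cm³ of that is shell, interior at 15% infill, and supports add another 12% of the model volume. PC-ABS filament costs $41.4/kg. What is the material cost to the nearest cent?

Volume inside the shell = 176 − 36.2 = 139.8 cm³.
Deposited infill = 0.15 × 139.8 = 20.97 cm³.
Support = 0.12 × 176, so 21.12 cm³.
Total printed volume = 36.2 + 20.97 + 21.12 = 78.29 cm³.
Mass: 78.29 × 1.11 → 86.9019 g.
Cost = 86.9019 g / 1000 × $41.4/kg = $3.60.

$3.60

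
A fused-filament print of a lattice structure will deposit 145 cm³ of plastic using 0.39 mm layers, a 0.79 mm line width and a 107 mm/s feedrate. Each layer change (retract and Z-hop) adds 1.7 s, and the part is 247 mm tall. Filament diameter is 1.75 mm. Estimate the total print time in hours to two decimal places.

1.52 hours

Extrusion cross-section: 0.39 × 0.79 → 0.3081 mm².
Total extruded path = 145000/0.3081 = 470626.4 mm.
Time extruding = 470626.4 / 107, so 4398.4 s.
Number of layers: 247 / 0.39 → 634 (rounded up).
Z-hop total: 634 × 1.7 → 1077.8 s.
Total = 4398.4 + 1077.8 = 5476.2 s = 1.52 hours.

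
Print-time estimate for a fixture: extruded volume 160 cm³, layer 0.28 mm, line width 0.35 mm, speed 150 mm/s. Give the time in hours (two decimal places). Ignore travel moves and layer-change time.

Bead cross-section = 0.28 × 0.35, so 0.098 mm².
Path length: 160000 mm³ / 0.098 mm² → 1632653.1 mm.
Print-move time = 1632653.1 / 150, so 10884.4 s.
Converting: 10884.4 s = 3.02 hours.

3.02 hours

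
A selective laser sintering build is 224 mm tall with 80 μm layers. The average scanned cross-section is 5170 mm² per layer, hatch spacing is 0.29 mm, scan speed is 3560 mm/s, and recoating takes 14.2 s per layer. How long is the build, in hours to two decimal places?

14.94 hours

Layer count = ceil(224 / 0.08) = 2800.
Scan path per layer = 5170 / 0.29, so 17827.6 mm.
Scan time per layer = 17827.6 / 3560 = 5.0078 s.
Per-layer time: 5.0078 + 14.2 → 19.2078 s.
Build time = 2800 × 19.2078 = 53781.84 s = 14.94 hours.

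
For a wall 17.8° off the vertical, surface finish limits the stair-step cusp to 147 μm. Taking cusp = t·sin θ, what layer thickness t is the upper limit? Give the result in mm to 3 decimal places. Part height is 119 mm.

sin(17.8°) = 0.3057; t_max = 0.147/0.3057 = 0.481 mm.

0.481 mm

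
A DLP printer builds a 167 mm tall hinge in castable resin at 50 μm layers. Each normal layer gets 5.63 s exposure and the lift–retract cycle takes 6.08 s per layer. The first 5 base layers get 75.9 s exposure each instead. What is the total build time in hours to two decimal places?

Layer count = ceil(167 / 0.05) = 3340.
Burn-in layers: 5 × (75.9 + 6.08) → 409.9 s.
Normal layers: 3335 × (5.63 + 6.08) → 39052.85 s.
Total = 409.9 + 39052.85 = 39462.75 s = 10.96 hours.

10.96 hours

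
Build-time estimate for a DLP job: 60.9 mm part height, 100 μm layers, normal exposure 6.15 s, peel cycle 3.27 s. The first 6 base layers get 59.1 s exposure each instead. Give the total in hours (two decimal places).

Layers = ⌈60.9/0.1⌉ = 609.
Bottom layers: 6 × (59.1 + 3.27) → 374.22 s.
Remaining layers = 603 × (6.15 + 3.27) = 5680.26 s.
Sum: 374.22 + 5680.26 = 6054.48 s → 1.68 hours.

1.68 hours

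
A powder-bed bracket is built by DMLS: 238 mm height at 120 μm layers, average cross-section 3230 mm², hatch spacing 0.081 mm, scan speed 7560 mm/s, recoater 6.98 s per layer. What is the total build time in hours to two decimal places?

Layers = ⌈238/0.12⌉ = 1984.
Per-layer scan distance: 3230 / 0.081 → 39876.5 mm.
Laser time per layer = 39876.5 / 7560, so 5.2747 s.
Layer cycle = 5.2747 + 6.98 = 12.2547 s.
Build time = 1984 × 12.2547 = 24313.3248 s = 6.75 hours.

6.75 hours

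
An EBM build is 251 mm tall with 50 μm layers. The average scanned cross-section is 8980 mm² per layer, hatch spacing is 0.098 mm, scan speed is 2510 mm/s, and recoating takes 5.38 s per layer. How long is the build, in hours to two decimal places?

Layers = ⌈251/0.05⌉ = 5020.
Scan path per layer: 8980 / 0.098 → 91632.7 mm.
Per-layer scan time = 91632.7 / 2510 = 36.5071 s.
Layer cycle = 36.5071 + 5.38, so 41.8871 s.
Total: 5020 × 41.8871 s = 210273.242 s → 58.41 hours.

58.41 hours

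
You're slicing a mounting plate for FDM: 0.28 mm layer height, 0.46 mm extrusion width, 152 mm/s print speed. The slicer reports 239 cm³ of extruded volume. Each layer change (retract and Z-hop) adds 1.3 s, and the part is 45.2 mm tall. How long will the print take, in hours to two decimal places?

3.45 hours

Line area = 0.28 × 0.46, so 0.1288 mm².
Path length: 239000 mm³ / 0.1288 mm² → 1855590.1 mm.
Extrusion time = 1855590.1 / 152 = 12207.8 s.
Layer count = ceil(45.2 / 0.28) = 162.
Z-hop total = 162 × 1.3, so 210.6 s.
Altogether 12207.8 + 210.6 = 12418.4 s, i.e. 3.45 hours.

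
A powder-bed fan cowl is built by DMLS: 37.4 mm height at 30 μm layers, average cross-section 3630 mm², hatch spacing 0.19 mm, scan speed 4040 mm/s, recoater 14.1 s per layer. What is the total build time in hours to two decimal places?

Number of layers: 37.4 / 0.03 → 1247 (rounded up).
Scan path per layer = 3630 / 0.19, so 19105.3 mm.
Per-layer scan time = 19105.3 / 4040, so 4.729 s.
Per-layer time: 4.729 + 14.1 → 18.829 s.
1247 layers × 18.829 s/layer = 23479.763 s, i.e. 6.52 hours.

6.52 hours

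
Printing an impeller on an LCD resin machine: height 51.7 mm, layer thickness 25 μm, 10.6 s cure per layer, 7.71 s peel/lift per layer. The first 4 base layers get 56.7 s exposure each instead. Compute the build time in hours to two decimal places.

Layer count = ceil(51.7 / 0.025) = 2068.
Bottom layers = 4 × (56.7 + 7.71), so 257.64 s.
Normal layers = 2064 × (10.6 + 7.71) = 37791.84 s.
Total = 257.64 + 37791.84 = 38049.48 s = 10.57 hours.

10.57 hours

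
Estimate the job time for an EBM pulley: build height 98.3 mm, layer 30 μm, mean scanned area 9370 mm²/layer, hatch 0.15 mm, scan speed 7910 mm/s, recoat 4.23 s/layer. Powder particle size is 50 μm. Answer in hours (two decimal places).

11.04 hours

Layers = ⌈98.3/0.03⌉ = 3277.
Hatch length per layer: 9370 / 0.15 → 62466.7 mm.
Scan time per layer = 62466.7 / 7910 = 7.8972 s.
Per-layer time = 7.8972 + 4.23 = 12.1272 s.
Total: 3277 × 12.1272 s = 39740.8344 s → 11.04 hours.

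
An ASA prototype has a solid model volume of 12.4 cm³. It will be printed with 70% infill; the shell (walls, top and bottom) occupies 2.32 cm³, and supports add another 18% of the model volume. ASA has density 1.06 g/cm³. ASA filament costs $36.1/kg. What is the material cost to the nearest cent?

Volume inside the shell = 12.4 − 2.32 = 10.08 cm³.
Deposited infill: 0.70 × 10.08 → 7.056 cm³.
Support = 0.18 × 12.4, so 2.232 cm³.
Total printed volume = 2.32 + 7.056 + 2.232 = 11.608 cm³.
Mass = 11.608 × 1.06 = 12.30448 g.
Cost = 12.30448 g / 1000 × $36.1/kg = $0.44.

$0.44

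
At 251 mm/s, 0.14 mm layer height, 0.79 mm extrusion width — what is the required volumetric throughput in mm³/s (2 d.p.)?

27.76

Extrusion cross-section = 0.14 × 0.79 = 0.1106 mm².
Q = v·A = 251 × 0.1106 = 27.76 mm³/s.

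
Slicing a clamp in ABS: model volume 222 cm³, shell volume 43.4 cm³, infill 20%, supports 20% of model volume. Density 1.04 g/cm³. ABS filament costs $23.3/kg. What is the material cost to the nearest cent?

Interior volume = 222 − 43.4, so 178.6 cm³.
Deposited infill: 0.20 × 178.6 → 35.72 cm³.
Support = 0.20 × 222 = 44.4 cm³.
Total extruded: 43.4 + 35.72 + 44.4 → 123.52 cm³.
Mass = 123.52 × 1.04, so 128.4608 g.
Cost = 128.4608 g / 1000 × $23.3/kg = $2.99.

$2.99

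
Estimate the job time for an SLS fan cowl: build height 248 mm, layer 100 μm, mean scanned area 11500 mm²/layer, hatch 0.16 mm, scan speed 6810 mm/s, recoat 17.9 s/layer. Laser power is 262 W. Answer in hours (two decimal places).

19.60 hours

Number of layers: 248 / 0.1 → 2480 (rounded up).
Hatch length per layer = 11500 / 0.16 = 71875 mm.
Per-layer scan time: 71875 / 6810 → 10.5543 s.
Per-layer time: 10.5543 + 17.9 → 28.4543 s.
2480 layers × 28.4543 s/layer = 70566.664 s, i.e. 19.60 hours.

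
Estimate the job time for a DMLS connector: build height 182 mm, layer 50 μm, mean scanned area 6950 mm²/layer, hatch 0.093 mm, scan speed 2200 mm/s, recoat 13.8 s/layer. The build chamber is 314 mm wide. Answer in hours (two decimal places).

48.30 hours

Layers = ⌈182/0.05⌉ = 3640.
Scan path per layer = 6950 / 0.093 = 74731.2 mm.
Laser time per layer: 74731.2 / 2200 → 33.9687 s.
Per-layer time: 33.9687 + 13.8 → 47.7687 s.
3640 layers × 47.7687 s/layer = 173878.068 s, i.e. 48.30 hours.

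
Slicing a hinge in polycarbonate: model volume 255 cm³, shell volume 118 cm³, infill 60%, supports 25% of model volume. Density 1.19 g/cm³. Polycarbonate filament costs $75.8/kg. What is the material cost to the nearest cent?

$23.81

Infill region = 255 − 118 = 137 cm³.
Deposited infill: 0.60 × 137 → 82.2 cm³.
Support = 0.25 × 255, so 63.75 cm³.
Total extruded: 118 + 82.2 + 63.75 → 263.95 cm³.
Mass = 263.95 × 1.19 = 314.1005 g.
Cost = 314.1005 g / 1000 × $75.8/kg = $23.81.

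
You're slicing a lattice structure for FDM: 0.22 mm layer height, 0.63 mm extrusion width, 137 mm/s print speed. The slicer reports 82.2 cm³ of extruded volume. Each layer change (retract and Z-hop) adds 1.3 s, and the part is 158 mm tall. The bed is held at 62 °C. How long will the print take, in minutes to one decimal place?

Bead cross-section: 0.22 × 0.63 → 0.1386 mm².
Toolpath length = 82.2 cm³ / 0.1386 mm² = 82200 / 0.1386 = 593073.6 mm.
Time extruding = 593073.6 / 137, so 4329 s.
Layers = ⌈158/0.22⌉ = 719.
Z-hop total: 719 × 1.3 → 934.7 s.
Total = 4329 + 934.7 = 5263.7 s = 87.7 minutes.

87.7 minutes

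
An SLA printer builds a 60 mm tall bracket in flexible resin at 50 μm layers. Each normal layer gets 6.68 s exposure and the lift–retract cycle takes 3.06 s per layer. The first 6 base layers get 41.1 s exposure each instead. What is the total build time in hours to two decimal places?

Layer count = ceil(60 / 0.05) = 1200.
Burn-in layers = 6 × (41.1 + 3.06), so 264.96 s.
Normal layers = 1194 × (6.68 + 3.06) = 11629.56 s.
Total = 264.96 + 11629.56 = 11894.52 s = 3.30 hours.

3.30 hours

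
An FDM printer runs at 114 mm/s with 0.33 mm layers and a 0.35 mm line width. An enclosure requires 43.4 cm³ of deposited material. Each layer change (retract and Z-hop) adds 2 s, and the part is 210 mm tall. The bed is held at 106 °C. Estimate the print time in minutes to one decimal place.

76.2 minutes

Bead cross-section = 0.33 × 0.35, so 0.1155 mm².
Total extruded path = 43400/0.1155 = 375757.6 mm.
Extrusion time: 375757.6 / 114 → 3296.1 s.
Number of layers: 210 / 0.33 → 637 (rounded up).
Z-hop total: 637 × 2 → 1274 s.
Altogether 3296.1 + 1274 = 4570.1 s, i.e. 76.2 minutes.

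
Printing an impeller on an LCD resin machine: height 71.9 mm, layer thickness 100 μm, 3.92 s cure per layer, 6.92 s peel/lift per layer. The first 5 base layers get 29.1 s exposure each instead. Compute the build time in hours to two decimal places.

2.20 hours

Layer count = ceil(71.9 / 0.1) = 719.
Burn-in layers: 5 × (29.1 + 6.92) → 180.1 s.
Regular layers: 714 × (3.92 + 6.92) → 7739.76 s.
Total = 180.1 + 7739.76 = 7919.86 s = 2.20 hours.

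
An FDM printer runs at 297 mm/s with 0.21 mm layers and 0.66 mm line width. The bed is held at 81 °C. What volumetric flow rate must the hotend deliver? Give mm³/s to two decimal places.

41.16

Extrusion cross-section: 0.21 × 0.66 → 0.1386 mm².
Volumetric flow = 297 × 0.1386 = 41.16 mm³/s.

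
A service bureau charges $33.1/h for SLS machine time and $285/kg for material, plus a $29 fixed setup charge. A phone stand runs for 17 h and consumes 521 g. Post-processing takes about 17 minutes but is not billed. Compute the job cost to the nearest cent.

Time charge = 33.1 × 17 = $562.70.
Material charge = 285 × 521/1000 = $148.485.
Adding setup: 562.70 + 148.485 + 29 → 740.185 ≈ $740.19.

$740.19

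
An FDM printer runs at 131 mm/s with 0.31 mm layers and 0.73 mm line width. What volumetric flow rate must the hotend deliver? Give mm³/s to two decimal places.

Bead cross-section: 0.31 × 0.73 → 0.2263 mm².
Q = v·A = 131 × 0.2263 = 29.65 mm³/s.

29.65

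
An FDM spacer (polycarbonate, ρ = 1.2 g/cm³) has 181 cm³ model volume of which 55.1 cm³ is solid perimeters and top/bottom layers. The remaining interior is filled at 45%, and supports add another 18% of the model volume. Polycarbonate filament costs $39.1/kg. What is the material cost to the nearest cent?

$6.77

Infill region: 181 − 55.1 → 125.9 cm³.
Infill volume = 0.45 × 125.9 = 56.655 cm³.
Support = 0.18 × 181 = 32.58 cm³.
Total extruded = 55.1 + 56.655 + 32.58, so 144.335 cm³.
Mass: 144.335 × 1.2 → 173.202 g.
At $39.1/kg: 173.202/1000 × 39.1 = $6.77.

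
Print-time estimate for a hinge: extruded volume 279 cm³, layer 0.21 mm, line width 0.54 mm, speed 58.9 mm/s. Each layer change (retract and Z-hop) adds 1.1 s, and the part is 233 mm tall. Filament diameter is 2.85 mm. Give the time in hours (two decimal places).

Line area = 0.21 × 0.54 = 0.1134 mm².
Total extruded path = 279000/0.1134 = 2460317.5 mm.
Print-move time: 2460317.5 / 58.9 → 41771.1 s.
Layer count = ceil(233 / 0.21) = 1110.
Z-hop total: 1110 × 1.1 → 1221 s.
Altogether 41771.1 + 1221 = 42992.1 s, i.e. 11.94 hours.

11.94 hours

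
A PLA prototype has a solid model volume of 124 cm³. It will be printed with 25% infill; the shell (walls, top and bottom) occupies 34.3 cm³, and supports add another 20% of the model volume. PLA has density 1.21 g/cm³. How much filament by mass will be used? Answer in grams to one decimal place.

Infill region = 124 − 34.3 = 89.7 cm³.
Infill deposited = 0.25 × 89.7, so 22.425 cm³.
Support = 0.20 × 124 = 24.8 cm³.
Total extruded: 34.3 + 22.425 + 24.8 → 81.525 cm³.
Mass = 81.525 × 1.21 = 98.64525 g.

98.6 g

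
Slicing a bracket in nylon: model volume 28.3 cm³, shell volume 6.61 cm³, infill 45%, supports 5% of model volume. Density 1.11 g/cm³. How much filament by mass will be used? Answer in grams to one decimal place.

Interior volume = 28.3 − 6.61 = 21.69 cm³.
Deposited infill = 0.45 × 21.69 = 9.7605 cm³.
Support: 0.05 × 28.3 → 1.415 cm³.
Total extruded = 6.61 + 9.7605 + 1.415, so 17.7855 cm³.
Mass = 17.7855 × 1.11 = 19.741905 g.

19.7 g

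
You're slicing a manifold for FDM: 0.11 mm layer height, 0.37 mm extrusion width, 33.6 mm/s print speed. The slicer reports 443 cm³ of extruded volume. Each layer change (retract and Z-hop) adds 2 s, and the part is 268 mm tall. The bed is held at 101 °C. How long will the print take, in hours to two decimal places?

91.34 hours

Extrusion cross-section = 0.11 × 0.37, so 0.0407 mm².
Toolpath length = 443 cm³ / 0.0407 mm² = 443000 / 0.0407 = 10884520.9 mm.
Time extruding = 10884520.9 / 33.6, so 323944.1 s.
Layers = ⌈268/0.11⌉ = 2437.
Layer-change overhead: 2437 × 2 → 4874 s.
Altogether 323944.1 + 4874 = 328818.1 s, i.e. 91.34 hours.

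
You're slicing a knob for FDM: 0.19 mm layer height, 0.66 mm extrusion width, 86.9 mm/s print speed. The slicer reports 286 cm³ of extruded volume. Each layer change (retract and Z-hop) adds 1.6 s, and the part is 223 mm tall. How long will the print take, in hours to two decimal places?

7.81 hours

Bead cross-section = 0.19 × 0.66, so 0.1254 mm².
Total extruded path = 286000/0.1254 = 2280701.8 mm.
Extrusion time = 2280701.8 / 86.9, so 26245.1 s.
Layer count = ceil(223 / 0.19) = 1174.
Z-hop total: 1174 × 1.6 → 1878.4 s.
Altogether 26245.1 + 1878.4 = 28123.5 s, i.e. 7.81 hours.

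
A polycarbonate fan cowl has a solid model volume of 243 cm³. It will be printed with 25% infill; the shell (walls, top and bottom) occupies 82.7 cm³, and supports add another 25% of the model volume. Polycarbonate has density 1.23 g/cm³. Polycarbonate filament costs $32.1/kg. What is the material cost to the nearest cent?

Infill region: 243 − 82.7 → 160.3 cm³.
Infill deposited: 0.25 × 160.3 → 40.075 cm³.
Support: 0.25 × 243 → 60.75 cm³.
Total printed volume: 82.7 + 40.075 + 60.75 → 183.525 cm³.
Mass = 183.525 × 1.23, so 225.73575 g.
At $32.1/kg: 225.73575/1000 × 32.1 = $7.25.

$7.25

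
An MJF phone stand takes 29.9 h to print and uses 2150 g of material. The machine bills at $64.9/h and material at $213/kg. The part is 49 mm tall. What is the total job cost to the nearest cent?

Machine cost = 64.9 × 29.9, so $1940.51.
Material charge = 213 × 2150/1000, so $457.95.
Total = 1940.51 + 457.95 = $2398.46.

$2398.46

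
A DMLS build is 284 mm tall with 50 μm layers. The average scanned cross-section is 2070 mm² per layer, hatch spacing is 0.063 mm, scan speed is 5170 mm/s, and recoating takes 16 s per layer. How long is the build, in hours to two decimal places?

Number of layers: 284 / 0.05 → 5680 (rounded up).
Per-layer scan distance = 2070 / 0.063, so 32857.1 mm.
Scan time per layer = 32857.1 / 5170 = 6.3553 s.
Time per layer = 6.3553 + 16, so 22.3553 s.
Build time = 5680 × 22.3553 = 126978.104 s = 35.27 hours.

35.27 hours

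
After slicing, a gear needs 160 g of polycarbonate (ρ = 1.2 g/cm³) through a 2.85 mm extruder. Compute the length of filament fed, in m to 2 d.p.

Volume = 160 g / 1.2 g·cm⁻³ = 133.3333 cm³ = 133333.3 mm³.
A = π r² = π × 1.425² = 6.3794 mm².
L = V/A = 133333.3/6.3794 = 20900.6 mm → 20.90 m.

20.90 m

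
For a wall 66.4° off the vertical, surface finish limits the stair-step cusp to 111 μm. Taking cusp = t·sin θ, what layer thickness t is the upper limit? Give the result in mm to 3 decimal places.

t = h_c / sin θ = 0.111 / 0.9164 = 0.121 mm.

0.121 mm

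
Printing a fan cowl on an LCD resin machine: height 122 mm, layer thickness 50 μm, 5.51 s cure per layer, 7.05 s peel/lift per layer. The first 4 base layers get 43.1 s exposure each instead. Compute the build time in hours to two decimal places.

Layers = ⌈122/0.05⌉ = 2440.
Burn-in layers: 4 × (43.1 + 7.05) → 200.6 s.
Normal layers = 2436 × (5.51 + 7.05), so 30596.16 s.
Total = 200.6 + 30596.16 = 30796.76 s = 8.55 hours.

8.55 hours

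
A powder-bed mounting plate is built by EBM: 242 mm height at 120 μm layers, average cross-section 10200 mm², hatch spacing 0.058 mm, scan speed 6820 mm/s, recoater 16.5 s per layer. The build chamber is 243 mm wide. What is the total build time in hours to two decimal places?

23.69 hours

Layer count = ceil(242 / 0.12) = 2017.
Per-layer scan distance: 10200 / 0.058 → 175862.1 mm.
Scan time per layer = 175862.1 / 6820 = 25.7862 s.
Per-layer time: 25.7862 + 16.5 → 42.2862 s.
Build time = 2017 × 42.2862 = 85291.2654 s = 23.69 hours.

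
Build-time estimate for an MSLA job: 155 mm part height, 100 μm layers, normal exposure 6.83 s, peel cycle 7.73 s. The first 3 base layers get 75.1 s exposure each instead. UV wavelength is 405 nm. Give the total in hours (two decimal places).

Number of layers: 155 / 0.1 → 1550 (rounded up).
Bottom layers = 3 × (75.1 + 7.73) = 248.49 s.
Regular layers = 1547 × (6.83 + 7.73), so 22524.32 s.
Sum: 248.49 + 22524.32 = 22772.81 s → 6.33 hours.

6.33 hours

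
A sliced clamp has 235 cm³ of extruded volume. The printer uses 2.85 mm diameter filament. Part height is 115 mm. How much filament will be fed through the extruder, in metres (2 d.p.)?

A = π r² = π × 1.425² = 6.3794 mm².
Length = 235 cm³ / 6.3794 mm² = 235000 / 6.3794 = 36837.32 mm = 36.84 m.

36.84 m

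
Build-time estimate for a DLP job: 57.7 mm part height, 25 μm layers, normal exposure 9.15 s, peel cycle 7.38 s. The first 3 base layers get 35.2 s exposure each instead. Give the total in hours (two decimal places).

Number of layers: 57.7 / 0.025 → 2308 (rounded up).
Base layers: 3 × (35.2 + 7.38) → 127.74 s.
Remaining layers = 2305 × (9.15 + 7.38), so 38101.65 s.
Sum: 127.74 + 38101.65 = 38229.39 s → 10.62 hours.

10.62 hours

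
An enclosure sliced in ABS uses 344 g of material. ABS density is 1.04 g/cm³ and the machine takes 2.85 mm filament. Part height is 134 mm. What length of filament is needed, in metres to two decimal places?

Volume = 344 g / 1.04 g·cm⁻³ = 330.7692 cm³ = 330769.2 mm³.
Filament cross-section = π × (2.85/2)² = 6.3794 mm².
L = V/A = 330769.2/6.3794 = 51849.58 mm → 51.85 m.

51.85 m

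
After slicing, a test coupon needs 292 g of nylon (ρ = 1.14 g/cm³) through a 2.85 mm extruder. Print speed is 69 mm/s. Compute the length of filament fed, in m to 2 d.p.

40.15 m

Extruded volume: 292/1.14 = 256.1404 cm³ (256140.4 mm³).
Cross-section of 2.85 mm filament: π·(2.85/2)² = 6.3794 mm².
L = V/A = 256140.4/6.3794 = 40151.17 mm → 40.15 m.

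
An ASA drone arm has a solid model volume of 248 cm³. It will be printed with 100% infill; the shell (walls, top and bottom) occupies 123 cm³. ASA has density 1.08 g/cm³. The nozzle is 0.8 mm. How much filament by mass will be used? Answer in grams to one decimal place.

267.8 g

Interior volume: 248 − 123 → 125 cm³.
Deposited infill: 1.00 × 125 → 125 cm³.
Deposited volume: 123 + 125 → 248 cm³.
Mass = 248 × 1.08 = 267.84 g.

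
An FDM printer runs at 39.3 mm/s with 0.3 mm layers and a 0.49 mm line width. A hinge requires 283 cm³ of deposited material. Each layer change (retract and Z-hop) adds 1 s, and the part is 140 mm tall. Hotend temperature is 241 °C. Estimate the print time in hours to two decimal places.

Extrusion cross-section = 0.3 × 0.49, so 0.147 mm².
Path length: 283000 mm³ / 0.147 mm² → 1925170.1 mm.
Time extruding: 1925170.1 / 39.3 → 48986.5 s.
Number of layers: 140 / 0.3 → 467 (rounded up).
Z-hop total = 467 × 1, so 467 s.
Altogether 48986.5 + 467 = 49453.5 s, i.e. 13.74 hours.

13.74 hours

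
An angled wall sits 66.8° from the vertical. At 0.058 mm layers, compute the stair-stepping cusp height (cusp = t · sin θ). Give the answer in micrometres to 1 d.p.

Cusp = layer height × sin(66.8°) = 0.058 × 0.9191 = 0.053308 mm = 53.3 μm.

53.3 μm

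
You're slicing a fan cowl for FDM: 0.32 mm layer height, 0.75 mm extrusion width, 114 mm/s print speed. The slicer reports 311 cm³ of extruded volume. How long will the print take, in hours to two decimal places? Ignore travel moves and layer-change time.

Extrusion cross-section = 0.32 × 0.75, so 0.24 mm².
Path length: 311000 mm³ / 0.24 mm² → 1295833.3 mm.
Extrusion time = 1295833.3 / 114 = 11367 s.
In the requested units: 11367 s = 3.16 hours.

3.16 hours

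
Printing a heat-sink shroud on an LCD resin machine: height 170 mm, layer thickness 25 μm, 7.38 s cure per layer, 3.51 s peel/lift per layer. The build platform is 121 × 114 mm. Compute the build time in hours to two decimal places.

20.57 hours

Layer count = ceil(170 / 0.025) = 6800.
Each layer takes = 7.38 + 3.51, so 10.89 s.
Build time: 6800 × 10.89 s = 74052 s, i.e. 20.57 hours.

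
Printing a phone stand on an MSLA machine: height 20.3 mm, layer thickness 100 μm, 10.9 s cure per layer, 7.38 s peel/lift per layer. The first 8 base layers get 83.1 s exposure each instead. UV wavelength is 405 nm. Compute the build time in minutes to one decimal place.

Number of layers: 20.3 / 0.1 → 203 (rounded up).
Base layers = 8 × (83.1 + 7.38) = 723.84 s.
Normal layers = 195 × (10.9 + 7.38), so 3564.6 s.
Sum: 723.84 + 3564.6 = 4288.44 s → 71.5 minutes.

71.5 minutes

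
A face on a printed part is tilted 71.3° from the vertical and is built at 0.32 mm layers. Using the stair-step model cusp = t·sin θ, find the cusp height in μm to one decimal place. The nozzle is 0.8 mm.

sin(71.3°) = 0.9472, so cusp = 0.32 × 0.9472 = 0.303104 mm → 303.1 μm.

303.1 μm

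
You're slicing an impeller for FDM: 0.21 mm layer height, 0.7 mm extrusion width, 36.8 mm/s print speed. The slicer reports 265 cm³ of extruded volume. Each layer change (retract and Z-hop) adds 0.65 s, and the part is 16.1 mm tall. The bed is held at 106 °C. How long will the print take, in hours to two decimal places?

13.62 hours

Bead cross-section: 0.21 × 0.7 → 0.147 mm².
Total extruded path = 265000/0.147 = 1802721.1 mm.
Time extruding = 1802721.1 / 36.8, so 48987 s.
Layer count = ceil(16.1 / 0.21) = 77.
Non-print overhead = 77 × 0.65, so 50.05 s.
Altogether 48987 + 50.05 = 49037.05 s, i.e. 13.62 hours.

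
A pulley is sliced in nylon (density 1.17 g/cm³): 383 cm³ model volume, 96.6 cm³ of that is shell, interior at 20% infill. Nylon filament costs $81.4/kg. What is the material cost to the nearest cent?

$14.66

Interior volume: 383 − 96.6 → 286.4 cm³.
Deposited infill = 0.20 × 286.4, so 57.28 cm³.
Total printed volume = 96.6 + 57.28, so 153.88 cm³.
Mass: 153.88 × 1.17 → 180.0396 g.
Cost = 180.0396 g / 1000 × $81.4/kg = $14.66.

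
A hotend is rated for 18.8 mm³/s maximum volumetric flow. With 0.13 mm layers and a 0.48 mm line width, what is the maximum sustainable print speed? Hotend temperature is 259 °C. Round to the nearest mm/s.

301 mm/s

Extrusion cross-section: 0.13 × 0.48 → 0.0624 mm².
v_max = Q/A = 18.8/0.0624 = 301.28 mm/s → 301 mm/s.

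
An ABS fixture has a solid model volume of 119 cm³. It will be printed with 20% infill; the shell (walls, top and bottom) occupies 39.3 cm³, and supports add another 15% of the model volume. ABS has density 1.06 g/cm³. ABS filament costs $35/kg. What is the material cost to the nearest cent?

$2.71

Interior volume = 119 − 39.3, so 79.7 cm³.
Deposited infill: 0.20 × 79.7 → 15.94 cm³.
Support = 0.15 × 119 = 17.85 cm³.
Total extruded = 39.3 + 15.94 + 17.85 = 73.09 cm³.
Mass: 73.09 × 1.06 → 77.4754 g.
Cost = 77.4754 g / 1000 × $35/kg = $2.71.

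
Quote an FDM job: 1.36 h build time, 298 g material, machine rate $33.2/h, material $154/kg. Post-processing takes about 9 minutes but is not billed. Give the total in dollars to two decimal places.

Machine-time cost = 33.2 × 1.36 = $45.152.
Material cost = 154 × 298/1000, so $45.892.
Total = 45.152 + 45.892 = 91.044 ≈ $91.04.

$91.04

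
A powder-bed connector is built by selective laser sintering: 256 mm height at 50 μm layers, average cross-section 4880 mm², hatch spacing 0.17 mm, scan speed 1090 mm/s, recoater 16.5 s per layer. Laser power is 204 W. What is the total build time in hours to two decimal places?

60.92 hours

Layers = ⌈256/0.05⌉ = 5120.
Per-layer scan distance = 4880 / 0.17 = 28705.9 mm.
Laser time per layer = 28705.9 / 1090, so 26.3357 s.
Layer cycle: 26.3357 + 16.5 → 42.8357 s.
Total: 5120 × 42.8357 s = 219318.784 s → 60.92 hours.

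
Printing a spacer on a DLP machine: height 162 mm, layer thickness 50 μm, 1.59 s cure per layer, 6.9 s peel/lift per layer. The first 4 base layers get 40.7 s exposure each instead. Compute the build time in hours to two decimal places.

Number of layers: 162 / 0.05 → 3240 (rounded up).
Bottom layers = 4 × (40.7 + 6.9) = 190.4 s.
Remaining layers = 3236 × (1.59 + 6.9) = 27473.64 s.
Total = 190.4 + 27473.64 = 27664.04 s = 7.68 hours.

7.68 hours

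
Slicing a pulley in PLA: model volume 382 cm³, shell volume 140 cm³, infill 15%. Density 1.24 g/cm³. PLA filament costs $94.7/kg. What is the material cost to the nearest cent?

$20.70

Infill region: 382 − 140 → 242 cm³.
Infill deposited: 0.15 × 242 → 36.3 cm³.
Deposited volume = 140 + 36.3 = 176.3 cm³.
Mass = 176.3 × 1.24 = 218.612 g.
At $94.7/kg: 218.612/1000 × 94.7 = $20.70.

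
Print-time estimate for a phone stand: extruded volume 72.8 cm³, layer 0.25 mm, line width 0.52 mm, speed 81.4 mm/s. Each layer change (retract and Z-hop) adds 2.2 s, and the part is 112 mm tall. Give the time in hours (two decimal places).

Line area = 0.25 × 0.52 = 0.13 mm².
Path length: 72800 mm³ / 0.13 mm² → 560000 mm.
Print-move time: 560000 / 81.4 → 6879.6 s.
Layer count = ceil(112 / 0.25) = 448.
Z-hop total = 448 × 2.2 = 985.6 s.
Total = 6879.6 + 985.6 = 7865.2 s = 2.18 hours.

2.18 hours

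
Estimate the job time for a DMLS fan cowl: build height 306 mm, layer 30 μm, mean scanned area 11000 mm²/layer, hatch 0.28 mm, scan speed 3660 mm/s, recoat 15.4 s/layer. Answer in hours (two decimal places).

Layer count = ceil(306 / 0.03) = 10200.
Hatch length per layer = 11000 / 0.28, so 39285.7 mm.
Laser time per layer: 39285.7 / 3660 → 10.7338 s.
Per-layer time: 10.7338 + 15.4 → 26.1338 s.
10200 layers × 26.1338 s/layer = 266564.76 s, i.e. 74.05 hours.

74.05 hours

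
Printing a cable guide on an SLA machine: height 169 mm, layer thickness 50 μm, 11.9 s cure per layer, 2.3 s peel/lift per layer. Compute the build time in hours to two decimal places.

13.33 hours

Layer count = ceil(169 / 0.05) = 3380.
Cycle time = 11.9 + 2.3 = 14.2 s.
Build time: 3380 × 14.2 s = 47996 s, i.e. 13.33 hours.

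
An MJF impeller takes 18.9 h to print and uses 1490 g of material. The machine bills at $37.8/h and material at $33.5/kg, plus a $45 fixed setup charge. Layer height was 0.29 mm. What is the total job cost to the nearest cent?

$809.34

Machine cost = 37.8 × 18.9 = $714.42.
Feedstock cost = 33.5 × 1490/1000, so $49.915.
Adding setup: 714.42 + 49.915 + 45 → 809.335 ≈ $809.34.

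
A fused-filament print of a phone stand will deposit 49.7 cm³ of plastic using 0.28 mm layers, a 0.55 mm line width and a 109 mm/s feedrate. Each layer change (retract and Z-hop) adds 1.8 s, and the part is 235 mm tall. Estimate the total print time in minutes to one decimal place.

Bead cross-section = 0.28 × 0.55 = 0.154 mm².
Toolpath length = 49.7 cm³ / 0.154 mm² = 49700 / 0.154 = 322727.3 mm.
Extrusion time: 322727.3 / 109 → 2960.8 s.
Layers = ⌈235/0.28⌉ = 840.
Z-hop total = 840 × 1.8 = 1512 s.
Altogether 2960.8 + 1512 = 4472.8 s, i.e. 74.5 minutes.

74.5 minutes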